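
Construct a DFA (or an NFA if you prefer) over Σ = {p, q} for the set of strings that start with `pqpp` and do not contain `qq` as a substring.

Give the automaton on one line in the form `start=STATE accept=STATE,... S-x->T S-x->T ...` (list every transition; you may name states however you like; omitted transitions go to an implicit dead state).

Handle the two conditions separately and then intersect. One (6 states) tracks whether the input so far still matches the prefix `pqpp`; the other (3 states) tracks partial matches of the forbidden pattern `qq`. Each combined state is a pair, one component from each; accept when both components accept. After merging equivalent states the machine shrinks.
7 states suffice.
        p   q  
>  S0   S1  S2 
   S1   S2  S3 
   S2   S2  S2 
   S3   S4  S2 
   S4   S5  S2 
 * S5   S5  S6 
 * S6   S5  S2 
(> = start, * = accepting)

start=S0 accept=S5,S6 S0-p->S1 S0-q->S2 S1-p->S2 S1-q->S3 S2-p->S2 S2-q->S2 S3-p->S4 S3-q->S2 S4-p->S5 S4-q->S2 S5-p->S5 S5-q->S6 S6-p->S5 S6-q->S2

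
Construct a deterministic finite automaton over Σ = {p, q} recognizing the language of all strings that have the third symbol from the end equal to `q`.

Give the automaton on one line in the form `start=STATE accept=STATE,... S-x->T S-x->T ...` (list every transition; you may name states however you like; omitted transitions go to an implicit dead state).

Because acceptance depends on a position counted from the end, the machine has to buffer the most recent 3 symbols. Make each state the string of the last up-to-3 symbols read; on input `x` shift the window left and append `x`. Accept when the buffered window has length 3 and begins with `q`.
A 15-state machine:
          p    q  
>  s0     s1   s2 
   s1     s3   s4 
   s2     s5   s6 
   s3     s7   s8 
   s4     s9  s10 
   s5    s11  s12 
   s6    s13  s14 
   s7     s7   s8 
   s8     s9  s10 
   s9    s11  s12 
   s10   s13  s14 
 * s11    s7   s8 
 * s12    s9  s10 
 * s13   s11  s12 
 * s14   s13  s14 
(> = start, * = accepting)

start=s0 accept=s11,s12,s13,s14 s0-p->s1 s0-q->s2 s1-p->s3 s1-q->s4 s2-p->s5 s2-q->s6 s3-p->s7 s3-q->s8 s4-p->s9 s4-q->s10 s5-p->s11 s5-q->s12 s6-p->s13 s6-q->s14 s7-p->s7 s7-q->s8 s8-p->s9 s8-q->s10 s9-p->s11 s9-q->s12 s10-p->s13 s10-q->s14 s11-p->s7 s11-q->s8 s12-p->s9 s12-q->s10 s13-p->s11 s13-q->s12 s14-p->s13 s14-q->s14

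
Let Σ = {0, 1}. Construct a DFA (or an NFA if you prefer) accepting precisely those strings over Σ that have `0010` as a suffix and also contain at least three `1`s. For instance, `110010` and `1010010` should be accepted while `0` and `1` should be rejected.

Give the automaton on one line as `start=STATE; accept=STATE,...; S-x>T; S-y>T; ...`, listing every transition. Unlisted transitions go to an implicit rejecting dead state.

start=A; accept=G; A-0>A; A-1>B; B-0>B; B-1>C; C-0>D; C-1>C; D-0>E; D-1>C; E-0>E; E-1>F; F-0>G; F-1>C; G-0>E; G-1>C

Handle the two conditions separately and then intersect. One (5 states) tracks how much of the suffix `0010` has currently been matched; the other (5 states) tracks the count of `1`s, saturating at 4. Each combined state is a pair, one component from each; accept when both components accept. Minimizing collapses redundant product states.
       0  1 
>  A   A  B 
   B   B  C 
   C   D  C 
   D   E  C 
   E   E  F 
   F   G  C 
 * G   E  C 
(> = start, * = accepting)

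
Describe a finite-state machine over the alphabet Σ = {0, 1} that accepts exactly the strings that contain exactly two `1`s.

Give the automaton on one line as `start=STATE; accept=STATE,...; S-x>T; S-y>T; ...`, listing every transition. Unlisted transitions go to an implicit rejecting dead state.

Count `1`s, saturating at 3: states q0 through q2 mean 0 through 2 `1`s seen; q3 means more than 2. Each `1` increments (capped at q3); other symbols loop. Accept from {q2}.
A 4-state machine:
        0   1  
>  q0   q0  q1 
   q1   q1  q2 
 * q2   q2  q3 
   q3   q3  q3 
(> = start, * = accepting)

start=q0; accept=q2; q0-0>q0; q0-1>q1; q1-0>q1; q1-1>q2; q2-0>q2; q2-1>q3; q3-0>q3; q3-1>q3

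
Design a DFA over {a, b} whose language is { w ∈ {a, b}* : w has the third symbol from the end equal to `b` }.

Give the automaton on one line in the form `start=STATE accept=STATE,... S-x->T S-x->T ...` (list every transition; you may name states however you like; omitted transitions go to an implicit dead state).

start=S0 accept=S11,S12,S13,S14 S0-a->S1 S0-b->S2 S1-a->S3 S1-b->S4 S2-a->S5 S2-b->S6 S3-a->S7 S3-b->S8 S4-a->S9 S4-b->S10 S5-a->S11 S5-b->S12 S6-a->S13 S6-b->S14 S7-a->S7 S7-b->S8 S8-a->S9 S8-b->S10 S9-a->S11 S9-b->S12 S10-a->S13 S10-b->S14 S11-a->S7 S11-b->S8 S12-a->S9 S12-b->S10 S13-a->S11 S13-b->S12 S14-a->S13 S14-b->S14

A DFA must remember the last 3 symbols (since which symbol is third-to-last isn't known until the input ends). Use one state per possible window of the last ≤3 symbols; accept from those whose window starts with `b`.
A 15-state machine:
          a    b  
>  S0     S1   S2 
   S1     S3   S4 
   S2     S5   S6 
   S3     S7   S8 
   S4     S9  S10 
   S5    S11  S12 
   S6    S13  S14 
   S7     S7   S8 
   S8     S9  S10 
   S9    S11  S12 
   S10   S13  S14 
 * S11    S7   S8 
 * S12    S9  S10 
 * S13   S11  S12 
 * S14   S13  S14 
(> = start, * = accepting)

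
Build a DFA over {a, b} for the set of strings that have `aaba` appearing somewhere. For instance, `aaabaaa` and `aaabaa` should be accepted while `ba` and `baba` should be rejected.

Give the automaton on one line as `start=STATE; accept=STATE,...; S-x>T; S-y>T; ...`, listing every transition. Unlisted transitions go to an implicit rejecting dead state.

Track how much of `aaba` has been matched so far: state s0 is no progress, s4 is the absorbing accept state reached once `aaba` has occurred. Intermediate states record partial matches; on a mismatch, fall back to the longest reusable overlap.
        a   b  
>  s0   s1  s0 
   s1   s2  s0 
   s2   s2  s3 
   s3   s4  s0 
 * s4   s4  s4 
(> = start, * = accepting)

start=s0; accept=s4; s0-a>s1; s0-b>s0; s1-a>s2; s1-b>s0; s2-a>s2; s2-b>s3; s3-a>s4; s3-b>s0; s4-a>s4; s4-b>s4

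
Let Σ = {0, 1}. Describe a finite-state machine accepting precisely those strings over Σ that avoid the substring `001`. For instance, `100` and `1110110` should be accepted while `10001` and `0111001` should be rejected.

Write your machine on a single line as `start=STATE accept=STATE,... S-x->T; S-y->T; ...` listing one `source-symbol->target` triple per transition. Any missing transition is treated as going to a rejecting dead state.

start=q0; accept=q0,q1,q2; q0-0->q1; q0-1->q0; q1-0->q2; q1-1->q0; q2-0->q2; q2-1->q3; q3-0->q3; q3-1->q3

Track partial matches of the forbidden pattern `001`. State q3 is a dead state reached once `001` has occurred; every other state accepts. q0 means no part of `001` is currently matched.
        0   1  
>* q0   q1  q0 
 * q1   q2  q0 
 * q2   q2  q3 
   q3   q3  q3 
(> = start, * = accepting)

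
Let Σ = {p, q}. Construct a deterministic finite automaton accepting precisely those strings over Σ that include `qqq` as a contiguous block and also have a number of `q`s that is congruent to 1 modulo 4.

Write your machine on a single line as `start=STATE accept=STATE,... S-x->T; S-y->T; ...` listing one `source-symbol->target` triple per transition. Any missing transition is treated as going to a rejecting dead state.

Handle the two conditions separately and then intersect. One (4 states) tracks whether and how much of `qqq` has been seen; the other (4 states) tracks the count of `q`s modulo 4. Each combined state is a pair, one component from each; accept when both components accept.
16 states suffice.
          p    q  
>  s0     s0   s1 
   s1     s2   s3 
   s2     s2   s4 
   s3     s5   s6 
   s4     s5   s7 
   s5     s5   s8 
   s6     s6   s9 
   s7    s10   s9 
   s8    s10  s11 
   s9     s9  s12 
   s10   s10  s13 
   s11    s0  s12 
 * s12   s12  s14 
   s13    s0  s15 
   s14   s14   s6 
   s15    s2  s14 
(> = start, * = accepting)

start=s0; accept=s12; s0-p->s0; s0-q->s1; s1-p->s2; s1-q->s3; s2-p->s2; s2-q->s4; s3-p->s5; s3-q->s6; s4-p->s5; s4-q->s7; s5-p->s5; s5-q->s8; s6-p->s6; s6-q->s9; s7-p->s10; s7-q->s9; s8-p->s10; s8-q->s11; s9-p->s9; s9-q->s12; s10-p->s10; s10-q->s13; s11-p->s0; s11-q->s12; s12-p->s12; s12-q->s14; s13-p->s0; s13-q->s15; s14-p->s14; s14-q->s6; s15-p->s2; s15-q->s14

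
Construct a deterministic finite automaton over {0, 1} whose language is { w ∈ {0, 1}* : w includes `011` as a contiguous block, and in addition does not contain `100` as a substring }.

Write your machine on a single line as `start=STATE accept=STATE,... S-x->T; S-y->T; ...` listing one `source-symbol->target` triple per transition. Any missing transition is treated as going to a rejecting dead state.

Build one automaton per condition and run them in lockstep. The first has 4 states tracking whether and how much of `011` has been seen; the second has 4 states tracking partial matches of the forbidden pattern `100`. A product state is a pair (one from each), accepting exactly when both do. Equivalent product states are then merged.
        0   1  
>  q0   q1  q2 
   q1   q1  q3 
   q2   q4  q2 
   q3   q4  q5 
   q4   q6  q3 
 * q5   q7  q5 
   q6   q6  q6 
 * q7   q6  q5 
(> = start, * = accepting)

start=q0; accept=q5,q7; q0-0->q1; q0-1->q2; q1-0->q1; q1-1->q3; q2-0->q4; q2-1->q2; q3-0->q4; q3-1->q5; q4-0->q6; q4-1->q3; q5-0->q7; q5-1->q5; q6-0->q6; q6-1->q6; q7-0->q6; q7-1->q5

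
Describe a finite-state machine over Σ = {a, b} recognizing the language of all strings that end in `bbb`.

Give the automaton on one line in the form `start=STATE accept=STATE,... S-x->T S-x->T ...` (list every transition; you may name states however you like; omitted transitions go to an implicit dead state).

start=s0 accept=s3 s0-a->s0 s0-b->s1 s1-a->s0 s1-b->s2 s2-a->s0 s2-b->s3 s3-a->s0 s3-b->s3

Remember how much of `bbb` the current input suffix matches. State s0 means no match yet; s1 means the last symbol is `b`; s2 means the last 2 symbols are `bb`; s3 means the last 3 symbols are `bbb`. Only s3 accepts. On a mismatch, fall back to the longest proper suffix that is still a prefix of `bbb`.
        a   b  
>  s0   s0  s1 
   s1   s0  s2 
   s2   s0  s3 
 * s3   s0  s3 
(> = start, * = accepting)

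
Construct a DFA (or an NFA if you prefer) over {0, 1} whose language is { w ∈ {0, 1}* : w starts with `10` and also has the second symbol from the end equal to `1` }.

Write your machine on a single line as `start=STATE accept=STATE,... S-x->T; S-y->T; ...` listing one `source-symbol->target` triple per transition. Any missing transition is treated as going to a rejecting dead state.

start=S0; accept=S3,S6; S0-0->S1; S0-1->S2; S1-0->S1; S1-1->S1; S2-0->S3; S2-1->S1; S3-0->S4; S3-1->S5; S4-0->S4; S4-1->S5; S5-0->S3; S5-1->S6; S6-0->S3; S6-1->S6

Handle the two conditions separately and then intersect. The first has 4 states tracking whether the input so far still matches the prefix `10`; the second has 7 states tracking the last 2 symbols read. A product state is a pair (one from each), accepting exactly when both do. Minimizing collapses redundant product states.
        0   1  
>  S0   S1  S2 
   S1   S1  S1 
   S2   S3  S1 
 * S3   S4  S5 
   S4   S4  S5 
   S5   S3  S6 
 * S6   S3  S6 
(> = start, * = accepting)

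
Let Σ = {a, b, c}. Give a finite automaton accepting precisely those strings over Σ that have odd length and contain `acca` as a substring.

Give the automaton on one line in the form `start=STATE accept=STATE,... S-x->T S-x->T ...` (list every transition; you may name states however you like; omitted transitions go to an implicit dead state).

start=q0 accept=q9 q0-a->q1 q0-b->q2 q0-c->q2 q1-a->q3 q1-b->q0 q1-c->q4 q2-a->q3 q2-b->q0 q2-c->q0 q3-a->q1 q3-b->q2 q3-c->q5 q4-a->q1 q4-b->q2 q4-c->q6 q5-a->q3 q5-b->q0 q5-c->q7 q6-a->q8 q6-b->q0 q6-c->q0 q7-a->q9 q7-b->q2 q7-c->q2 q8-a->q9 q8-b->q9 q8-c->q9 q9-a->q8 q9-b->q8 q9-c->q8

Run two small machines in parallel and take their product. One (2 states) tracks the input length modulo 2; the other (5 states) tracks whether and how much of `acca` has been seen. Each combined state is a pair, one component from each; accept when both components accept.
        a   b   c  
>  q0   q1  q2  q2 
   q1   q3  q0  q4 
   q2   q3  q0  q0 
   q3   q1  q2  q5 
   q4   q1  q2  q6 
   q5   q3  q0  q7 
   q6   q8  q0  q0 
   q7   q9  q2  q2 
   q8   q9  q9  q9 
 * q9   q8  q8  q8 
(> = start, * = accepting)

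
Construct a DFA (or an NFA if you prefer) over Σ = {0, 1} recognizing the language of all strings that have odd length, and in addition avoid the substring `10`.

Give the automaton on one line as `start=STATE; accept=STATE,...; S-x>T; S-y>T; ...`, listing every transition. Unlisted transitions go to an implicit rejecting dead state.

Build one automaton per condition and run them in lockstep. One (2 states) tracks the input length modulo 2; the other (3 states) tracks partial matches of the forbidden pattern `10`. Each combined state is a pair, one component from each; accept when both components accept.
A 6-state machine:
        0   1  
>  q0   q1  q2 
 * q1   q0  q3 
 * q2   q4  q3 
   q3   q5  q2 
   q4   q5  q5 
   q5   q4  q4 
(> = start, * = accepting)

start=q0; accept=q1,q2; q0-0>q1; q0-1>q2; q1-0>q0; q1-1>q3; q2-0>q4; q2-1>q3; q3-0>q5; q3-1>q2; q4-0>q5; q4-1>q5; q5-0>q4; q5-1>q4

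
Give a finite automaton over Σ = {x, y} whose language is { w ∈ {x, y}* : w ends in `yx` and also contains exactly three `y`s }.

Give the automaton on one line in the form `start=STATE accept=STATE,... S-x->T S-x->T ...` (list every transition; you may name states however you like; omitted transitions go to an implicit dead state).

start=S0 accept=S4 S0-x->S0 S0-y->S1 S1-x->S1 S1-y->S2 S2-x->S2 S2-y->S3 S3-x->S4 S3-y->S5 S4-x->S5 S4-y->S5 S5-x->S5 S5-y->S5

Run two small machines in parallel and take their product. The first has 3 states tracking how much of the suffix `yx` has currently been matched; the second has 5 states tracking the count of `y`s, saturating at 4. A product state is a pair (one from each), accepting exactly when both do. Minimizing collapses redundant product states.
A 6-state machine:
        x   y  
>  S0   S0  S1 
   S1   S1  S2 
   S2   S2  S3 
   S3   S4  S5 
 * S4   S5  S5 
   S5   S5  S5 
(> = start, * = accepting)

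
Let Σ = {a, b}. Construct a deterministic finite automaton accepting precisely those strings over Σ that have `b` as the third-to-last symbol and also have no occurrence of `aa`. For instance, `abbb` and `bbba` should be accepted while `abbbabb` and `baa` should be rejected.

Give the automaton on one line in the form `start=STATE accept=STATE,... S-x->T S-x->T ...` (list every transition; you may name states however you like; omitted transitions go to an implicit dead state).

Handle the two conditions separately and then intersect. One (15 states) tracks the last 3 symbols read; the other (3 states) tracks partial matches of the forbidden pattern `aa`. Each combined state is a pair, one component from each; accept when both components accept.
20 states suffice.
          a    b  
>  q0     q1   q2 
   q1     q3   q4 
   q2     q5   q6 
   q3     q7   q8 
   q4     q9  q10 
   q5    q11  q12 
   q6    q13  q14 
   q7     q7   q8 
   q8    q15  q16 
   q9    q11  q12 
   q10   q13  q14 
   q11    q7   q8 
 * q12    q9  q10 
 * q13   q11  q12 
 * q14   q13  q14 
   q15   q11  q17 
   q16   q18  q19 
   q17   q15  q16 
   q18   q11  q17 
   q19   q18  q19 
(> = start, * = accepting)

start=q0 accept=q12,q13,q14 q0-a->q1 q0-b->q2 q1-a->q3 q1-b->q4 q2-a->q5 q2-b->q6 q3-a->q7 q3-b->q8 q4-a->q9 q4-b->q10 q5-a->q11 q5-b->q12 q6-a->q13 q6-b->q14 q7-a->q7 q7-b->q8 q8-a->q15 q8-b->q16 q9-a->q11 q9-b->q12 q10-a->q13 q10-b->q14 q11-a->q7 q11-b->q8 q12-a->q9 q12-b->q10 q13-a->q11 q13-b->q12 q14-a->q13 q14-b->q14 q15-a->q11 q15-b->q17 q16-a->q18 q16-b->q19 q17-a->q15 q17-b->q16 q18-a->q11 q18-b->q17 q19-a->q18 q19-b->q19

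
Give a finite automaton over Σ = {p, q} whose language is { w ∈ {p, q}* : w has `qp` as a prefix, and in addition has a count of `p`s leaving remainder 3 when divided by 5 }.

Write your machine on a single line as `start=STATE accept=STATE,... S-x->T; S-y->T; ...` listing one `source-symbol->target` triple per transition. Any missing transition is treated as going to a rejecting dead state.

Run two small machines in parallel and take their product. The first has 4 states tracking whether the input so far still matches the prefix `qp`; the second has 5 states tracking the count of `p`s modulo 5. A product state is a pair (one from each), accepting exactly when both do. After merging equivalent states the machine shrinks.
With 8 states:
        p   q  
>  s0   s1  s2 
   s1   s1  s1 
   s2   s3  s1 
   s3   s4  s3 
   s4   s5  s4 
 * s5   s6  s5 
   s6   s7  s6 
   s7   s3  s7 
(> = start, * = accepting)

start=s0; accept=s5; s0-p->s1; s0-q->s2; s1-p->s1; s1-q->s1; s2-p->s3; s2-q->s1; s3-p->s4; s3-q->s3; s4-p->s5; s4-q->s4; s5-p->s6; s5-q->s5; s6-p->s7; s6-q->s6; s7-p->s3; s7-q->s7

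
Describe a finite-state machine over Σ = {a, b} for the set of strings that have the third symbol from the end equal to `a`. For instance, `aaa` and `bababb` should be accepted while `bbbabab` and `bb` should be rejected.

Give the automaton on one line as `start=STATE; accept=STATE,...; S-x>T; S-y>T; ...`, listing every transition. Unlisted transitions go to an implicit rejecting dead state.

A DFA must remember the last 3 symbols (since which symbol is third-to-last isn't known until the input ends). Use one state per possible window of the last ≤3 symbols; accept from those whose window starts with `a`.
15 states suffice.
          a    b  
>  s0     s1   s2 
   s1     s3   s4 
   s2     s5   s6 
   s3     s7   s8 
   s4     s9  s10 
   s5    s11  s12 
   s6    s13  s14 
 * s7     s7   s8 
 * s8     s9  s10 
 * s9    s11  s12 
 * s10   s13  s14 
   s11    s7   s8 
   s12    s9  s10 
   s13   s11  s12 
   s14   s13  s14 
(> = start, * = accepting)

start=s0; accept=s7,s8,s9,s10; s0-a>s1; s0-b>s2; s1-a>s3; s1-b>s4; s2-a>s5; s2-b>s6; s3-a>s7; s3-b>s8; s4-a>s9; s4-b>s10; s5-a>s11; s5-b>s12; s6-a>s13; s6-b>s14; s7-a>s7; s7-b>s8; s8-a>s9; s8-b>s10; s9-a>s11; s9-b>s12; s10-a>s13; s10-b>s14; s11-a>s7; s11-b>s8; s12-a>s9; s12-b>s10; s13-a>s11; s13-b>s12; s14-a>s13; s14-b>s14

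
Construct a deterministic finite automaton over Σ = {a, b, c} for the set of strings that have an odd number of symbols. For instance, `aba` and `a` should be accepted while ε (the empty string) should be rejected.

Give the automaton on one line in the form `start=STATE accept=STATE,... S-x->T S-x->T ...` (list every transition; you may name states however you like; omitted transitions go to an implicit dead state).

Count input length modulo 2: every symbol advances one step around the cycle q0 → q1 → q0. Accept at q1.
2 states suffice.
        a   b   c  
>  q0   q1  q1  q1 
 * q1   q0  q0  q0 
(> = start, * = accepting)

start=q0 accept=q1 q0-a->q1 q0-b->q1 q0-c->q1 q1-a->q0 q1-b->q0 q1-c->q0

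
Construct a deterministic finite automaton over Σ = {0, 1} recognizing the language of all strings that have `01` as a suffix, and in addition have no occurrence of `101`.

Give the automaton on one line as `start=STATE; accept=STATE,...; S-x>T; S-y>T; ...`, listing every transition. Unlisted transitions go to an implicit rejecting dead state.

Handle the two conditions separately and then intersect. One (3 states) tracks how much of the suffix `01` has currently been matched; the other (4 states) tracks partial matches of the forbidden pattern `101`. Each combined state is a pair, one component from each; accept when both components accept.
8 states suffice.
       0  1 
>  A   B  C 
   B   B  D 
   C   E  C 
 * D   E  C 
   E   B  F 
   F   G  H 
   G   G  F 
   H   G  H 
(> = start, * = accepting)

start=A; accept=D; A-0>B; A-1>C; B-0>B; B-1>D; C-0>E; C-1>C; D-0>E; D-1>C; E-0>B; E-1>F; F-0>G; F-1>H; G-0>G; G-1>F; H-0>G; H-1>H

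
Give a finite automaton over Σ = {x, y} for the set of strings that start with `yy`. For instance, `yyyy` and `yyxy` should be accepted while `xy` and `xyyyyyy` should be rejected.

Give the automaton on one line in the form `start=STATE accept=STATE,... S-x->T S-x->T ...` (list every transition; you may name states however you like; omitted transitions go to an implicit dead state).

start=A accept=C A-x->D A-y->B B-x->D B-y->C C-x->C C-y->C D-x->D D-y->D

Walk along `yy` while the input agrees: from A take `y` to B, and so on. Any deviation drops to the rejecting sink D. Once C is reached the prefix is confirmed and every continuation is accepted.
       x  y 
>  A   D  B 
   B   D  C 
 * C   C  C 
   D   D  D 
(> = start, * = accepting)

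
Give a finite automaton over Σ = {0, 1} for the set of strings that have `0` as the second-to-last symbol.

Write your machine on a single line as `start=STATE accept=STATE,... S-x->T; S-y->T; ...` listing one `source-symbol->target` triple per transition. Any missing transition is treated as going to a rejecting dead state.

Because acceptance depends on a position counted from the end, the machine has to buffer the most recent 2 symbols. Make each state the string of the last up-to-2 symbols read; on input `x` shift the window left and append `x`. Accept when the buffered window has length 2 and begins with `0`.
With 7 states:
        0   1  
>  q0   q1  q2 
   q1   q3  q4 
   q2   q5  q6 
 * q3   q3  q4 
 * q4   q5  q6 
   q5   q3  q4 
   q6   q5  q6 
(> = start, * = accepting)

start=q0; accept=q3,q4; q0-0->q1; q0-1->q2; q1-0->q3; q1-1->q4; q2-0->q5; q2-1->q6; q3-0->q3; q3-1->q4; q4-0->q5; q4-1->q6; q5-0->q3; q5-1->q4; q6-0->q5; q6-1->q6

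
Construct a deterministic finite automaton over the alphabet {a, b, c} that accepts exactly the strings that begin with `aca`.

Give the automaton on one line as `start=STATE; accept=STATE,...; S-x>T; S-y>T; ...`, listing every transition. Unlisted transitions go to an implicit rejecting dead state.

Walk along `aca` while the input agrees: from q0 take `a` to q1, and so on. Any deviation drops to the rejecting sink q4. Once q3 is reached the prefix is confirmed and every continuation is accepted.
        a   b   c  
>  q0   q1  q4  q4 
   q1   q4  q4  q2 
   q2   q3  q4  q4 
 * q3   q3  q3  q3 
   q4   q4  q4  q4 
(> = start, * = accepting)

start=q0; accept=q3; q0-a>q1; q0-b>q4; q0-c>q4; q1-a>q4; q1-b>q4; q1-c>q2; q2-a>q3; q2-b>q4; q2-c>q4; q3-a>q3; q3-b>q3; q3-c>q3; q4-a>q4; q4-b>q4; q4-c>q4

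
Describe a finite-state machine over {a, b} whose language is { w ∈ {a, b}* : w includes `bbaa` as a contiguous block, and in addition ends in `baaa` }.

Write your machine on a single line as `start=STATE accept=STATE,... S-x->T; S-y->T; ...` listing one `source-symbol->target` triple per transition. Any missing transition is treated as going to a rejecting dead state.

Handle the two conditions separately and then intersect. The first has 5 states tracking whether and how much of `bbaa` has been seen; the second has 5 states tracking how much of the suffix `baaa` has currently been matched. A product state is a pair (one from each), accepting exactly when both do. Minimizing collapses redundant product states.
A 9-state machine:
        a   b  
>  s0   s0  s1 
   s1   s0  s2 
   s2   s3  s2 
   s3   s4  s1 
   s4   s5  s6 
 * s5   s7  s6 
   s6   s8  s6 
   s7   s7  s6 
   s8   s4  s6 
(> = start, * = accepting)

start=s0; accept=s5; s0-a->s0; s0-b->s1; s1-a->s0; s1-b->s2; s2-a->s3; s2-b->s2; s3-a->s4; s3-b->s1; s4-a->s5; s4-b->s6; s5-a->s7; s5-b->s6; s6-a->s8; s6-b->s6; s7-a->s7; s7-b->s6; s8-a->s4; s8-b->s6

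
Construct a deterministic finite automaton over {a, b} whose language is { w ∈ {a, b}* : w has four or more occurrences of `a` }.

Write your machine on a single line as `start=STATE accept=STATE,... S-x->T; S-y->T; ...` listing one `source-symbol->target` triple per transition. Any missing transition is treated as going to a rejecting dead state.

Only the number of `a`s matters, and only up to 5. Make a chain q0 → q1 → q2 → q3 → q4 → q5 advanced by each `a` (with q5 absorbing); every other symbol self-loops. The accepting set is {q4, q5}.
A 6-state machine:
        a   b  
>  q0   q1  q0 
   q1   q2  q1 
   q2   q3  q2 
   q3   q4  q3 
 * q4   q5  q4 
 * q5   q5  q5 
(> = start, * = accepting)

start=q0; accept=q4,q5; q0-a->q1; q0-b->q0; q1-a->q2; q1-b->q1; q2-a->q3; q2-b->q2; q3-a->q4; q3-b->q3; q4-a->q5; q4-b->q4; q5-a->q5; q5-b->q5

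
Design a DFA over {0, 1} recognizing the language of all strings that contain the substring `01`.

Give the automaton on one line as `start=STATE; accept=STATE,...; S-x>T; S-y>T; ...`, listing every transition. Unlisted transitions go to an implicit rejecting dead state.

Track how much of `01` has been matched so far: state q0 is no progress, q2 is the absorbing accept state reached once `01` has occurred. Intermediate states record partial matches; on a mismatch, fall back to the longest reusable overlap.
With 3 states:
        0   1  
>  q0   q1  q0 
   q1   q1  q2 
 * q2   q2  q2 
(> = start, * = accepting)

start=q0; accept=q2; q0-0>q1; q0-1>q0; q1-0>q1; q1-1>q2; q2-0>q2; q2-1>q2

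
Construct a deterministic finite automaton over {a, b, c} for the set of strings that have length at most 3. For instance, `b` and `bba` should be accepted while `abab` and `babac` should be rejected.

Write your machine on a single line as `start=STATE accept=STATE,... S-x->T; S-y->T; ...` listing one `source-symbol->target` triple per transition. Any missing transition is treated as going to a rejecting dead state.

Count input length up to 4: every symbol moves from q0 toward q4, which means 'more than 3' and absorbs. Accept from {q0, q1, q2, q3}.
        a   b   c  
>* q0   q1  q1  q1 
 * q1   q2  q2  q2 
 * q2   q3  q3  q3 
 * q3   q4  q4  q4 
   q4   q4  q4  q4 
(> = start, * = accepting)

start=q0; accept=q0,q1,q2,q3; q0-a->q1; q0-b->q1; q0-c->q1; q1-a->q2; q1-b->q2; q1-c->q2; q2-a->q3; q2-b->q3; q2-c->q3; q3-a->q4; q3-b->q4; q3-c->q4; q4-a->q4; q4-b->q4; q4-c->q4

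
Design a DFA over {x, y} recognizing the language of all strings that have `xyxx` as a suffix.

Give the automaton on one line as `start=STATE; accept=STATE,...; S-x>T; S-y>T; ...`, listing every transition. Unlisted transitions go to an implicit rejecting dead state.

start=S0; accept=S4; S0-x>S1; S0-y>S0; S1-x>S1; S1-y>S2; S2-x>S3; S2-y>S0; S3-x>S4; S3-y>S2; S4-x>S1; S4-y>S2

Remember how much of `xyxx` the current input suffix matches. State S0 means no match yet; S1 means the last symbol is `x`; S2 means the last 2 symbols are `xy`; S3 means the last 3 symbols are `xyx`; S4 means the last 4 symbols are `xyxx`. Only S4 accepts. On a mismatch, fall back to the longest proper suffix that is still a prefix of `xyxx`.
With 5 states:
        x   y  
>  S0   S1  S0 
   S1   S1  S2 
   S2   S3  S0 
   S3   S4  S2 
 * S4   S1  S2 
(> = start, * = accepting)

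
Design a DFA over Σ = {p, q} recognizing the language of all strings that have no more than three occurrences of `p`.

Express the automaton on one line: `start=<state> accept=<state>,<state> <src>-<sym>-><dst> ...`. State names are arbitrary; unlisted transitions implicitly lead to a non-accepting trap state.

Only the number of `p`s matters, and only up to 4. Make a chain S0 → S1 → S2 → S3 → S4 advanced by each `p` (with S4 absorbing); every other symbol self-loops. The accepting set is {S0, S1, S2, S3}.
A 5-state machine:
        p   q  
>* S0   S1  S0 
 * S1   S2  S1 
 * S2   S3  S2 
 * S3   S4  S3 
   S4   S4  S4 
(> = start, * = accepting)

start=S0 accept=S0,S1,S2,S3 S0-p->S1 S0-q->S0 S1-p->S2 S1-q->S1 S2-p->S3 S2-q->S2 S3-p->S4 S3-q->S3 S4-p->S4 S4-q->S4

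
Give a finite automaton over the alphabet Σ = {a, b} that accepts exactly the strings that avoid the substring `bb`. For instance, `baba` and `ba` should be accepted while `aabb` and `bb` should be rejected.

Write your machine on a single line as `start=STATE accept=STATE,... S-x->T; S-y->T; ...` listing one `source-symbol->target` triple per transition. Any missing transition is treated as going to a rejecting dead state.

Track partial matches of the forbidden pattern `bb`. State q2 is a dead state reached once `bb` has occurred; every other state accepts. q0 means no part of `bb` is currently matched.
3 states suffice.
        a   b  
>* q0   q0  q1 
 * q1   q0  q2 
   q2   q2  q2 
(> = start, * = accepting)

start=q0; accept=q0,q1; q0-a->q0; q0-b->q1; q1-a->q0; q1-b->q2; q2-a->q2; q2-b->q2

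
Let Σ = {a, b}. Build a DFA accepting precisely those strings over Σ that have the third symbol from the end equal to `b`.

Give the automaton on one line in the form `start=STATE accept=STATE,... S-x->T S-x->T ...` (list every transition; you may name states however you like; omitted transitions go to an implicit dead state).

Because acceptance depends on a position counted from the end, the machine has to buffer the most recent 3 symbols. Make each state the string of the last up-to-3 symbols read; on input `x` shift the window left and append `x`. Accept when the buffered window has length 3 and begins with `b`.
          a    b  
>  s0     s1   s2 
   s1     s3   s4 
   s2     s5   s6 
   s3     s7   s8 
   s4     s9  s10 
   s5    s11  s12 
   s6    s13  s14 
   s7     s7   s8 
   s8     s9  s10 
   s9    s11  s12 
   s10   s13  s14 
 * s11    s7   s8 
 * s12    s9  s10 
 * s13   s11  s12 
 * s14   s13  s14 
(> = start, * = accepting)

start=s0 accept=s11,s12,s13,s14 s0-a->s1 s0-b->s2 s1-a->s3 s1-b->s4 s2-a->s5 s2-b->s6 s3-a->s7 s3-b->s8 s4-a->s9 s4-b->s10 s5-a->s11 s5-b->s12 s6-a->s13 s6-b->s14 s7-a->s7 s7-b->s8 s8-a->s9 s8-b->s10 s9-a->s11 s9-b->s12 s10-a->s13 s10-b->s14 s11-a->s7 s11-b->s8 s12-a->s9 s12-b->s10 s13-a->s11 s13-b->s12 s14-a->s13 s14-b->s14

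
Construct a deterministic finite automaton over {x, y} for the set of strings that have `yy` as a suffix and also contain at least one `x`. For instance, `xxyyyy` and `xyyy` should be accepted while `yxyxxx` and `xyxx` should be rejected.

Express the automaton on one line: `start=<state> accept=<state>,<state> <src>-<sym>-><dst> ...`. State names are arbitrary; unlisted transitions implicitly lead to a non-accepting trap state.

start=s0 accept=s3 s0-x->s1 s0-y->s0 s1-x->s1 s1-y->s2 s2-x->s1 s2-y->s3 s3-x->s1 s3-y->s3

Build one automaton per condition and run them in lockstep. One (3 states) tracks how much of the suffix `yy` has currently been matched; the other (3 states) tracks the count of `x`s, saturating at 2. Each combined state is a pair, one component from each; accept when both components accept. Equivalent product states are then merged.
With 4 states:
        x   y  
>  s0   s1  s0 
   s1   s1  s2 
   s2   s1  s3 
 * s3   s1  s3 
(> = start, * = accepting)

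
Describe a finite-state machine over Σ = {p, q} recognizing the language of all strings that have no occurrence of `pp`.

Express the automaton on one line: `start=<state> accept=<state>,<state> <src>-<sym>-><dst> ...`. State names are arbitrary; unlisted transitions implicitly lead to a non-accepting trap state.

Track partial matches of the forbidden pattern `pp`. State S2 is a dead state reached once `pp` has occurred; every other state accepts. S0 means no part of `pp` is currently matched.
A 3-state machine:
        p   q  
>* S0   S1  S0 
 * S1   S2  S0 
   S2   S2  S2 
(> = start, * = accepting)

start=S0 accept=S0,S1 S0-p->S1 S0-q->S0 S1-p->S2 S1-q->S0 S2-p->S2 S2-q->S2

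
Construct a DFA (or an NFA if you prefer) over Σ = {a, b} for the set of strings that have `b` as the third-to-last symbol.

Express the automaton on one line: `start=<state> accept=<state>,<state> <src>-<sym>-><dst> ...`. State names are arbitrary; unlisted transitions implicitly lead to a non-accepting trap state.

Because acceptance depends on a position counted from the end, the machine has to buffer the most recent 3 symbols. Make each state the string of the last up-to-3 symbols read; on input `x` shift the window left and append `x`. Accept when the buffered window has length 3 and begins with `b`.
With 15 states:
          a    b  
>  q0     q1   q2 
   q1     q3   q4 
   q2     q5   q6 
   q3     q7   q8 
   q4     q9  q10 
   q5    q11  q12 
   q6    q13  q14 
   q7     q7   q8 
   q8     q9  q10 
   q9    q11  q12 
   q10   q13  q14 
 * q11    q7   q8 
 * q12    q9  q10 
 * q13   q11  q12 
 * q14   q13  q14 
(> = start, * = accepting)

start=q0 accept=q11,q12,q13,q14 q0-a->q1 q0-b->q2 q1-a->q3 q1-b->q4 q2-a->q5 q2-b->q6 q3-a->q7 q3-b->q8 q4-a->q9 q4-b->q10 q5-a->q11 q5-b->q12 q6-a->q13 q6-b->q14 q7-a->q7 q7-b->q8 q8-a->q9 q8-b->q10 q9-a->q11 q9-b->q12 q10-a->q13 q10-b->q14 q11-a->q7 q11-b->q8 q12-a->q9 q12-b->q10 q13-a->q11 q13-b->q12 q14-a->q13 q14-b->q14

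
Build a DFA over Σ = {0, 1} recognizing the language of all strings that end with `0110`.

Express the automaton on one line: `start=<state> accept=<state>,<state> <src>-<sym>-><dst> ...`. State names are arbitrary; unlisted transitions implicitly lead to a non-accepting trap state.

start=s0 accept=s4 s0-0->s1 s0-1->s0 s1-0->s1 s1-1->s2 s2-0->s1 s2-1->s3 s3-0->s4 s3-1->s0 s4-0->s1 s4-1->s2

Let each state record the length of the longest suffix of the input read so far that is also a prefix of `0110`. s1 means the last symbol is `0`; s2 means the last 2 symbols are `01`; s3 means the last 3 symbols are `011`; s4 means the last 4 symbols are `0110`. Accept only at s4, where the string currently ends in `0110`.
        0   1  
>  s0   s1  s0 
   s1   s1  s2 
   s2   s1  s3 
   s3   s4  s0 
 * s4   s1  s2 
(> = start, * = accepting)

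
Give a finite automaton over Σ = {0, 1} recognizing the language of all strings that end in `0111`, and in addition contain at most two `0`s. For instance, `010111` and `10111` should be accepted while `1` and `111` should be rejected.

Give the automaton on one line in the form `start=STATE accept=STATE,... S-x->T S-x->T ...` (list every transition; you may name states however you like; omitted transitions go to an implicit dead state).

Run two small machines in parallel and take their product. The first has 5 states tracking how much of the suffix `0111` has currently been matched; the second has 4 states tracking the count of `0`s, saturating at 3. A product state is a pair (one from each), accepting exactly when both do.
A 16-state machine:
          0    1  
>  q0     q1   q0 
   q1     q2   q3 
   q2     q4   q5 
   q3     q2   q6 
   q4     q4   q7 
   q5     q4   q8 
   q6     q2   q9 
   q7     q4  q10 
   q8     q4  q11 
 * q9     q2  q12 
   q10    q4  q13 
 * q11    q4  q14 
   q12    q2  q12 
   q13    q4  q15 
   q14    q4  q14 
   q15    q4  q15 
(> = start, * = accepting)

start=q0 accept=q9,q11 q0-0->q1 q0-1->q0 q1-0->q2 q1-1->q3 q2-0->q4 q2-1->q5 q3-0->q2 q3-1->q6 q4-0->q4 q4-1->q7 q5-0->q4 q5-1->q8 q6-0->q2 q6-1->q9 q7-0->q4 q7-1->q10 q8-0->q4 q8-1->q11 q9-0->q2 q9-1->q12 q10-0->q4 q10-1->q13 q11-0->q4 q11-1->q14 q12-0->q2 q12-1->q12 q13-0->q4 q13-1->q15 q14-0->q4 q14-1->q14 q15-0->q4 q15-1->q15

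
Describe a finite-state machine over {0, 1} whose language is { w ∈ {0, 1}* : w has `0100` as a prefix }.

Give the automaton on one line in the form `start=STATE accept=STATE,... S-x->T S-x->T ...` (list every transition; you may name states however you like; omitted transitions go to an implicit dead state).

Check the first 4 symbols one by one: S0 through S3 record how many have matched `0100` so far; any wrong symbol goes to the dead state S5. After all 4 match we enter the accepting sink S4.
6 states suffice.
        0   1  
>  S0   S1  S5 
   S1   S5  S2 
   S2   S3  S5 
   S3   S4  S5 
 * S4   S4  S4 
   S5   S5  S5 
(> = start, * = accepting)

start=S0 accept=S4 S0-0->S1 S0-1->S5 S1-0->S5 S1-1->S2 S2-0->S3 S2-1->S5 S3-0->S4 S3-1->S5 S4-0->S4 S4-1->S4 S5-0->S5 S5-1->S5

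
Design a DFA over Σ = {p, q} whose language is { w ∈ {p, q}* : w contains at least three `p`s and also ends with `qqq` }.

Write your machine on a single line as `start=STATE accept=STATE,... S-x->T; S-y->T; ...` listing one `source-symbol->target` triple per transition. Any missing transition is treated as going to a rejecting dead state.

Run two small machines in parallel and take their product. The first has 5 states tracking the count of `p`s, saturating at 4; the second has 4 states tracking how much of the suffix `qqq` has currently been matched. A product state is a pair (one from each), accepting exactly when both do. Equivalent product states are then merged.
        p   q  
>  S0   S1  S0 
   S1   S2  S1 
   S2   S3  S2 
   S3   S3  S4 
   S4   S3  S5 
   S5   S3  S6 
 * S6   S3  S6 
(> = start, * = accepting)

start=S0; accept=S6; S0-p->S1; S0-q->S0; S1-p->S2; S1-q->S1; S2-p->S3; S2-q->S2; S3-p->S3; S3-q->S4; S4-p->S3; S4-q->S5; S5-p->S3; S5-q->S6; S6-p->S3; S6-q->S6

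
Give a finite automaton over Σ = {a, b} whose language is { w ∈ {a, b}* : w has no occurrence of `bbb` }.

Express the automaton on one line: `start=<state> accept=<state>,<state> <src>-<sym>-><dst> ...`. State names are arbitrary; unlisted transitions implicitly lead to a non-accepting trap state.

start=q0 accept=q0,q1,q2 q0-a->q0 q0-b->q1 q1-a->q0 q1-b->q2 q2-a->q0 q2-b->q3 q3-a->q3 q3-b->q3

Track partial matches of the forbidden pattern `bbb`. State q3 is a dead state reached once `bbb` has occurred; every other state accepts. q0 means no part of `bbb` is currently matched.
A 4-state machine:
        a   b  
>* q0   q0  q1 
 * q1   q0  q2 
 * q2   q0  q3 
   q3   q3  q3 
(> = start, * = accepting)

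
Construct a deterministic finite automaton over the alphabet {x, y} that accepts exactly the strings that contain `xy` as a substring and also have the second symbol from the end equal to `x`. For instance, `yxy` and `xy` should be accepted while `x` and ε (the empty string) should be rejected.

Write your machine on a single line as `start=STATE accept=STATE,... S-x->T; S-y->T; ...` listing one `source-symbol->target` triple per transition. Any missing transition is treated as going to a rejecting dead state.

start=q0; accept=q2,q5; q0-x->q1; q0-y->q0; q1-x->q1; q1-y->q2; q2-x->q3; q2-y->q4; q3-x->q5; q3-y->q2; q4-x->q3; q4-y->q4; q5-x->q5; q5-y->q2

Handle the two conditions separately and then intersect. The first has 3 states tracking whether and how much of `xy` has been seen; the second has 7 states tracking the last 2 symbols read. A product state is a pair (one from each), accepting exactly when both do. After merging equivalent states the machine shrinks.
A 6-state machine:
        x   y  
>  q0   q1  q0 
   q1   q1  q2 
 * q2   q3  q4 
   q3   q5  q2 
   q4   q3  q4 
 * q5   q5  q2 
(> = start, * = accepting)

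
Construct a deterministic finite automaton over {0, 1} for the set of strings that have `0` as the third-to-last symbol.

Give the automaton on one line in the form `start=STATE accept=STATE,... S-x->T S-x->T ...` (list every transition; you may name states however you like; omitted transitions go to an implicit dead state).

Because acceptance depends on a position counted from the end, the machine has to buffer the most recent 3 symbols. Make each state the string of the last up-to-3 symbols read; on input `x` shift the window left and append `x`. Accept when the buffered window has length 3 and begins with `0`.
          0    1  
>  q0     q1   q2 
   q1     q3   q4 
   q2     q5   q6 
   q3     q7   q8 
   q4     q9  q10 
   q5    q11  q12 
   q6    q13  q14 
 * q7     q7   q8 
 * q8     q9  q10 
 * q9    q11  q12 
 * q10   q13  q14 
   q11    q7   q8 
   q12    q9  q10 
   q13   q11  q12 
   q14   q13  q14 
(> = start, * = accepting)

start=q0 accept=q7,q8,q9,q10 q0-0->q1 q0-1->q2 q1-0->q3 q1-1->q4 q2-0->q5 q2-1->q6 q3-0->q7 q3-1->q8 q4-0->q9 q4-1->q10 q5-0->q11 q5-1->q12 q6-0->q13 q6-1->q14 q7-0->q7 q7-1->q8 q8-0->q9 q8-1->q10 q9-0->q11 q9-1->q12 q10-0->q13 q10-1->q14 q11-0->q7 q11-1->q8 q12-0->q9 q12-1->q10 q13-0->q11 q13-1->q12 q14-0->q13 q14-1->q14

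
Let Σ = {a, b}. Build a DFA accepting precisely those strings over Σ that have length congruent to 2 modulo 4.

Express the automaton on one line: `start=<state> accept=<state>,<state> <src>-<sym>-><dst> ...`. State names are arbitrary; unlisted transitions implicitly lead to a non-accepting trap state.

start=S0 accept=S2 S0-a->S1 S0-b->S1 S1-a->S2 S1-b->S2 S2-a->S3 S2-b->S3 S3-a->S0 S3-b->S0

Only the length mod 4 matters, so use a 4-cycle: from any state, every input symbol moves to the next state, wrapping S3 back to S0. Mark S2 accepting.
With 4 states:
        a   b  
>  S0   S1  S1 
   S1   S2  S2 
 * S2   S3  S3 
   S3   S0  S0 
(> = start, * = accepting)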